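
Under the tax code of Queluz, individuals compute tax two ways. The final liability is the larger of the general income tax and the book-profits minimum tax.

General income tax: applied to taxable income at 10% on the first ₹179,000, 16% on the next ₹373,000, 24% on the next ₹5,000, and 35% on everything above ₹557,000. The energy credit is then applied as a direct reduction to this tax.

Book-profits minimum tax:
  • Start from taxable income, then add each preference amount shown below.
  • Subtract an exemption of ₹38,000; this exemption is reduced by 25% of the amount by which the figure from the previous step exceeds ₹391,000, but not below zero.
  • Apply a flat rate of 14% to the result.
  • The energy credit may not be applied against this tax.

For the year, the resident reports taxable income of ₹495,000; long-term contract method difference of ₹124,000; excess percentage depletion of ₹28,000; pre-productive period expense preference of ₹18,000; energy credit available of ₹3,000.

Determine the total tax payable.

Book-profits minimum tax:
  Adjusted income: ₹495,000 + ₹124,000 + ₹28,000 + ₹18,000 = ₹665,000
  Exemption: 25% × (₹665,000 − ₹391,000) = ₹68,500 ≥ ₹38,000, so the exemption is fully phased out
  Base: ₹665,000 − ₹0 = ₹665,000
  ₹665,000 × 14% = ₹93,100

General income tax:
  ₹179,000 × 10% = ₹17,900
  ₹316,000 × 16% = ₹50,560
  → ₹68,460
  Less energy credit ₹3,000 → ₹65,460

₹93,100 > ₹65,460, so the book-profits minimum tax is the binding amount.

₹93,100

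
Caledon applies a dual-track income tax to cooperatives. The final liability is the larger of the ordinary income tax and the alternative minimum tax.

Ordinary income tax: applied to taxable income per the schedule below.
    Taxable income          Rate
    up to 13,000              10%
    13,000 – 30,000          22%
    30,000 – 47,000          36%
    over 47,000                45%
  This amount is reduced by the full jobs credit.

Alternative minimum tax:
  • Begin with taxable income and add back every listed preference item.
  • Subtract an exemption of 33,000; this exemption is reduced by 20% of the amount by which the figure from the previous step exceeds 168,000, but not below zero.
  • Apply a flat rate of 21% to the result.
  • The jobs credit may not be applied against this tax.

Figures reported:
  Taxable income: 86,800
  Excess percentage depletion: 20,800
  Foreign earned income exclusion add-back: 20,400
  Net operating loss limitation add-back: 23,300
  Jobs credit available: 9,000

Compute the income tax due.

Ordinary income tax:
  13,000 × 10% = 1,300
  17,000 × 22% = 3,740
  17,000 × 36% = 6,120
  39,800 × 45% = 17,910
  → 29,070
  Less jobs credit 9,000 → 20,070

Alternative minimum tax:
  Adjusted income: 86,800 + 20,800 + 20,400 + 23,300 = 151,300
  Exemption: 151,300 ≤ 168,000, so full 33,000 applies
  Base: 151,300 − 33,000 = 118,300
  118,300 × 21% = 24,843

24,843 > 20,070, so the alternative minimum tax is the binding amount.

24,843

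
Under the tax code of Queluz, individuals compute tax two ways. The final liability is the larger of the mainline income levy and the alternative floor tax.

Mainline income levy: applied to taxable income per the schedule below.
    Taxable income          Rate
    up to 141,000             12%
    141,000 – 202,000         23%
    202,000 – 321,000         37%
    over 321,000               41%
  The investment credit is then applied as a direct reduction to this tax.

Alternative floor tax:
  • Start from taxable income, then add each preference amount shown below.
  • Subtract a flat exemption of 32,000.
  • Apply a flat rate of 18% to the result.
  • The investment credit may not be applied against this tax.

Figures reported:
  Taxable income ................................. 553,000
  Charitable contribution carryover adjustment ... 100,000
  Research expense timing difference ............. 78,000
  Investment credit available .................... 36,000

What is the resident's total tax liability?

134,100

Mainline income levy:
  141,000 × 12% = 16,920
  61,000 × 23% = 14,030
  119,000 × 37% = 44,030
  232,000 × 41% = 95,120
  → 170,100
  Less investment credit 36,000 → 134,100

Alternative floor tax:
  Adjusted income: 553,000 + 100,000 + 78,000 = 731,000
  Less exemption 32,000 → base 699,000
  699,000 × 18% = 125,820

134,100 > 125,820, so the mainline income levy governs.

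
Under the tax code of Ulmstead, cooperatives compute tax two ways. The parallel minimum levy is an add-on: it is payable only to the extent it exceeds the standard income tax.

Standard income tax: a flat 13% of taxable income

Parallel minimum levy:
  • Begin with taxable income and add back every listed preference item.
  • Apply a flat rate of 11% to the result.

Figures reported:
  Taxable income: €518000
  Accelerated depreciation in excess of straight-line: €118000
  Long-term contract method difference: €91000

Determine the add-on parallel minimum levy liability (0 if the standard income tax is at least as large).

€12630

Parallel minimum levy:
  Adjusted income: €518000 + €118000 + €91000 = €727000
  €727000 × 11% = €79970

Standard income tax:
  €518000 × 13% = €67340

Excess of parallel minimum levy over standard income tax: €79970 − €67340 = €12630.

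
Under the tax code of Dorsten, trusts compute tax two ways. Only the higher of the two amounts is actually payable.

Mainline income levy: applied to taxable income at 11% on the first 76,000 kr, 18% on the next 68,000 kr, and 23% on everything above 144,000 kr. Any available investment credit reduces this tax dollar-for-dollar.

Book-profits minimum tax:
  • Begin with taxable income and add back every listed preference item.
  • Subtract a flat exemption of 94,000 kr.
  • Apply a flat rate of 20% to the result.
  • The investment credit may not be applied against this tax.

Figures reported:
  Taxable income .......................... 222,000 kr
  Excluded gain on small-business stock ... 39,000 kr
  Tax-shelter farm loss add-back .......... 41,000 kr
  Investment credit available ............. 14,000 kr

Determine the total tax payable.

Mainline income levy:
  76,000 kr × 11% = 8,360 kr
  68,000 kr × 18% = 12,240 kr
  78,000 kr × 23% = 17,940 kr
  → 38,540 kr
  Less investment credit 14,000 kr → 24,540 kr

Book-profits minimum tax:
  Adjusted income: 222,000 kr + 39,000 kr + 41,000 kr = 302,000 kr
  Less exemption 94,000 kr → base 208,000 kr
  208,000 kr × 20% = 41,600 kr

41,600 kr > 24,540 kr, so the book-profits minimum tax is the binding amount.

41,600 kr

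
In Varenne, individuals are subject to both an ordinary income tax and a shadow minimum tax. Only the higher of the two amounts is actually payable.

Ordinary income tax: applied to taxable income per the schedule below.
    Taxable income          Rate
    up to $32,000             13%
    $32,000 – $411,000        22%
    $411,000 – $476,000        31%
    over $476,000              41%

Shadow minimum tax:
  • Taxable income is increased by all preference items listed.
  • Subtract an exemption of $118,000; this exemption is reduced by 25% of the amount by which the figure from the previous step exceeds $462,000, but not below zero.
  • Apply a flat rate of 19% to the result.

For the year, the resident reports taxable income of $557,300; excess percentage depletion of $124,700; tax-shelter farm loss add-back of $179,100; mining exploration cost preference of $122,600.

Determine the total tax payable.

Ordinary income tax:
  $32,000 × 13% = $4,160
  $379,000 × 22% = $83,380
  $65,000 × 31% = $20,150
  $81,300 × 41% = $33,333
  → $141,023

Shadow minimum tax:
  Adjusted income: $557,300 + $124,700 + $179,100 + $122,600 = $983,700
  Exemption: 25% × ($983,700 − $462,000) = $130,425 ≥ $118,000, so the exemption is fully phased out
  Base: $983,700 − $0 = $983,700
  $983,700 × 19% = $186,903

$186,903 > $141,023, so the shadow minimum tax is the binding amount.

$186,903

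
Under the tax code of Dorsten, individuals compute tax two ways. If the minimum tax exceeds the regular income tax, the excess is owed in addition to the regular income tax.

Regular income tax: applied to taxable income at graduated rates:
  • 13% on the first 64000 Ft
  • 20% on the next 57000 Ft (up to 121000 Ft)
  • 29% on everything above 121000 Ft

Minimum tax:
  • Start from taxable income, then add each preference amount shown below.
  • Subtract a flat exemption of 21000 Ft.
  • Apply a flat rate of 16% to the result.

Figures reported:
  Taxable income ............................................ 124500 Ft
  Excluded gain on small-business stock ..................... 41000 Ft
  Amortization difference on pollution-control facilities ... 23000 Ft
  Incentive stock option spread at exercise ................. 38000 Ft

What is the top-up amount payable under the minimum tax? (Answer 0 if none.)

12145 Ft

Minimum tax:
  Adjusted income: 124500 Ft + 41000 Ft + 23000 Ft + 38000 Ft = 226500 Ft
  Less exemption 21000 Ft → base 205500 Ft
  205500 Ft × 16% = 32880 Ft

Regular income tax:
  64000 Ft × 13% = 8320 Ft
  57000 Ft × 20% = 11400 Ft
  3500 Ft × 29% = 1015 Ft
  → 20735 Ft

Excess of minimum tax over regular income tax: 32880 Ft − 20735 Ft = 12145 Ft.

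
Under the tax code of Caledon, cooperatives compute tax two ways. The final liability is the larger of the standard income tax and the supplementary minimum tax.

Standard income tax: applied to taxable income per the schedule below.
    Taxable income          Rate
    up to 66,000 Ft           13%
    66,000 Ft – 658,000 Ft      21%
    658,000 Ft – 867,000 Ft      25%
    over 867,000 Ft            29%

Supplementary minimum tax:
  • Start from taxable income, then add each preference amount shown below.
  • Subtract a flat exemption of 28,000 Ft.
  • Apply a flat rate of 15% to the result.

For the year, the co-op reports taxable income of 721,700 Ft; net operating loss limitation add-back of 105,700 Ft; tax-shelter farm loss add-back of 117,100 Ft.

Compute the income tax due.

Supplementary minimum tax:
  Adjusted income: 721,700 Ft + 105,700 Ft + 117,100 Ft = 944,500 Ft
  Less exemption 28,000 Ft → base 916,500 Ft
  916,500 Ft × 15% = 137,475 Ft

Standard income tax:
  66,000 Ft × 13% = 8,580 Ft
  592,000 Ft × 21% = 124,320 Ft
  63,700 Ft × 25% = 15,925 Ft
  → 148,825 Ft

148,825 Ft > 137,475 Ft, so the standard income tax governs.

148,825 Ft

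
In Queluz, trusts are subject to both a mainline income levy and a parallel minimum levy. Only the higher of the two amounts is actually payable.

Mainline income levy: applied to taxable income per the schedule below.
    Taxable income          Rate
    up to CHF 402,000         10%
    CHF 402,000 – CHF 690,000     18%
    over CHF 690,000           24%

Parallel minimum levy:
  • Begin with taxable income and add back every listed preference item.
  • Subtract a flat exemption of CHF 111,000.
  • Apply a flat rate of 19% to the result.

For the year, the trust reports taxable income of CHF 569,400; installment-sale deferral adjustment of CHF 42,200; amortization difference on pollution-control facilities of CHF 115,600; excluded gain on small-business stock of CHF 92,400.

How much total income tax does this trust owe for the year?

Parallel minimum levy:
  Adjusted income: CHF 569,400 + CHF 42,200 + CHF 115,600 + CHF 92,400 = CHF 819,600
  Less exemption CHF 111,000 → base CHF 708,600
  CHF 708,600 × 19% = CHF 134,634

Mainline income levy:
  CHF 402,000 × 10% = CHF 40,200
  CHF 167,400 × 18% = CHF 30,132
  → CHF 70,332

CHF 134,634 > CHF 70,332, so the parallel minimum levy is the binding amount.

CHF 134,634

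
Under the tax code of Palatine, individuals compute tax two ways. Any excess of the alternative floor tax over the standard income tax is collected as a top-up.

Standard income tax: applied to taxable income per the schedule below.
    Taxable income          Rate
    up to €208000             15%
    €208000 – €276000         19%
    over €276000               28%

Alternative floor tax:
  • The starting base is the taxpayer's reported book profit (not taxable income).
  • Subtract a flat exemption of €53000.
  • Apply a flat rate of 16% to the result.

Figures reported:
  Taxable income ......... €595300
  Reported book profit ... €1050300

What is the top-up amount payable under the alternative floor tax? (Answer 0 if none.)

Alternative floor tax:
  Base (reported book profit): €1050300
  Less exemption €53000 → base €997300
  €997300 × 16% = €159568

Standard income tax:
  €208000 × 15% = €31200
  €68000 × 19% = €12920
  €319300 × 28% = €89404
  → €133524

Excess of alternative floor tax over standard income tax: €159568 − €133524 = €26044.

€26044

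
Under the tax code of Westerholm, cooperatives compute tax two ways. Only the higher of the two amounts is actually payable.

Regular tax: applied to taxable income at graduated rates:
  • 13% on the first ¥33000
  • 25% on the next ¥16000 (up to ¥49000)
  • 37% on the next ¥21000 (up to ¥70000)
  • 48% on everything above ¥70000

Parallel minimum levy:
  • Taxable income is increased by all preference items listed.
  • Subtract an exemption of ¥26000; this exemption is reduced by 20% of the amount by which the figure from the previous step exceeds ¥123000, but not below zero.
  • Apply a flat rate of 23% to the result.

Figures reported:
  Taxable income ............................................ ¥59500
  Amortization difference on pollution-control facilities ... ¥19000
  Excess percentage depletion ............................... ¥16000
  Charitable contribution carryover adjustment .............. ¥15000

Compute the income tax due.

Parallel minimum levy:
  Adjusted income: ¥59500 + ¥19000 + ¥16000 + ¥15000 = ¥109500
  Exemption: ¥109500 ≤ ¥123000, so full ¥26000 applies
  Base: ¥109500 − ¥26000 = ¥83500
  ¥83500 × 23% = ¥19205

Regular tax:
  ¥33000 × 13% = ¥4290
  ¥16000 × 25% = ¥4000
  ¥10500 × 37% = ¥3885
  → ¥12175

¥19205 > ¥12175, so the parallel minimum levy is the binding amount.

¥19205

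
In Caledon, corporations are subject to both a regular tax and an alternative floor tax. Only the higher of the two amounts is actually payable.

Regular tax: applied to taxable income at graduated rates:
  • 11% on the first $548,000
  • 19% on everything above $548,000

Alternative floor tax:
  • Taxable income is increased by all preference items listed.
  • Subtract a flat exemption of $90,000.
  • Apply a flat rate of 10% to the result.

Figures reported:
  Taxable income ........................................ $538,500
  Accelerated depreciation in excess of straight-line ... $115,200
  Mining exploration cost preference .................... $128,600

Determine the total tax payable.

$69,230

Regular tax:
  $538,500 × 11% = $59,235

Alternative floor tax:
  Adjusted income: $538,500 + $115,200 + $128,600 = $782,300
  Less exemption $90,000 → base $692,300
  $692,300 × 10% = $69,230

$69,230 > $59,235, so the alternative floor tax is the binding amount.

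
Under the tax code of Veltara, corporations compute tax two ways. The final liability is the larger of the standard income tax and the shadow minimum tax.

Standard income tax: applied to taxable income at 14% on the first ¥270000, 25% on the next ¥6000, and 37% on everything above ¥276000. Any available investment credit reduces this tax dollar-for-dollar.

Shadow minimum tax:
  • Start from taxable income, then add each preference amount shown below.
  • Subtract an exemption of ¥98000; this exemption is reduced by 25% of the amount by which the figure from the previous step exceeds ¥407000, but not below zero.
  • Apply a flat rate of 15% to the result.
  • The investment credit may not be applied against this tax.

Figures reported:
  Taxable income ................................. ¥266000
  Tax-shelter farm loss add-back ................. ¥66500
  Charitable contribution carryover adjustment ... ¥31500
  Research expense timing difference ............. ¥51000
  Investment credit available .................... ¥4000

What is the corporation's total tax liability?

Standard income tax:
  ¥266000 × 14% = ¥37240
  Less investment credit ¥4000 → ¥33240

Shadow minimum tax:
  Adjusted income: ¥266000 + ¥66500 + ¥31500 + ¥51000 = ¥415000
  Exemption: ¥98000 − 25% × (¥415000 − ¥407000) = ¥98000 − ¥2000 = ¥96000
  Base: ¥415000 − ¥96000 = ¥319000
  ¥319000 × 15% = ¥47850

¥47850 > ¥33240, so the shadow minimum tax is the binding amount.

¥47850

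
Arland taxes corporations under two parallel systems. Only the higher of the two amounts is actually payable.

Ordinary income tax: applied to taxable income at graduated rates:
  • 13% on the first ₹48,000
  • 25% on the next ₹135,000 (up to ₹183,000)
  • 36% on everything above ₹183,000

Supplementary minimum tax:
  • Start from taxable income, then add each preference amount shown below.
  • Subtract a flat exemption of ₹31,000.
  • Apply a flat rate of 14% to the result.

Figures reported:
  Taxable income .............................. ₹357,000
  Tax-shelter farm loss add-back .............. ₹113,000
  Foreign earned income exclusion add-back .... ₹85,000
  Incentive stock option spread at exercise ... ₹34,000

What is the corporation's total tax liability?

Supplementary minimum tax:
  Adjusted income: ₹357,000 + ₹113,000 + ₹85,000 + ₹34,000 = ₹589,000
  Less exemption ₹31,000 → base ₹558,000
  ₹558,000 × 14% = ₹78,120

Ordinary income tax:
  ₹48,000 × 13% = ₹6,240
  ₹135,000 × 25% = ₹33,750
  ₹174,000 × 36% = ₹62,640
  → ₹102,630

₹102,630 > ₹78,120, so the ordinary income tax governs.

₹102,630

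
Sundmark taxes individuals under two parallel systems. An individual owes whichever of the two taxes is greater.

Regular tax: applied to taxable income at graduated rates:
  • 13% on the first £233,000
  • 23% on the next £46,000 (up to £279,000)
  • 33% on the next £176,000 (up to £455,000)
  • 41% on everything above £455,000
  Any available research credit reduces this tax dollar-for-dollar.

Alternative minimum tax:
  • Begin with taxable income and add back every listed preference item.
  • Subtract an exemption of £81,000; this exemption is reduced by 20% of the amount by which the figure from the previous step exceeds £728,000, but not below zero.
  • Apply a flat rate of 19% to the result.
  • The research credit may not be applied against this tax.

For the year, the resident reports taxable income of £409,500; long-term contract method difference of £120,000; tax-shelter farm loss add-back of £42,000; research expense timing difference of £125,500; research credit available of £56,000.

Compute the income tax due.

Alternative minimum tax:
  Adjusted income: £409,500 + £120,000 + £42,000 + £125,500 = £697,000
  Exemption: £697,000 ≤ £728,000, so full £81,000 applies
  Base: £697,000 − £81,000 = £616,000
  £616,000 × 19% = £117,040

Regular tax:
  £233,000 × 13% = £30,290
  £46,000 × 23% = £10,580
  £130,500 × 33% = £43,065
  → £83,935
  Less research credit £56,000 → £27,935

£117,040 > £27,935, so the alternative minimum tax is the binding amount.

£117,040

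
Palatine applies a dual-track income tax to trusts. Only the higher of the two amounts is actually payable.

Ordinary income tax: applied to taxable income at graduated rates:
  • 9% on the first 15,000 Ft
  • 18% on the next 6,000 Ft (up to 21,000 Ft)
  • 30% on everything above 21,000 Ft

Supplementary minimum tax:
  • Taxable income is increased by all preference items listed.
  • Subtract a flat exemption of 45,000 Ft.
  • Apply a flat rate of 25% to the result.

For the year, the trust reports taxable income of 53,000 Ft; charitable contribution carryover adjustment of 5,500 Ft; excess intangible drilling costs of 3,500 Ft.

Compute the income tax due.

Supplementary minimum tax:
  Adjusted income: 53,000 Ft + 5,500 Ft + 3,500 Ft = 62,000 Ft
  Less exemption 45,000 Ft → base 17,000 Ft
  17,000 Ft × 25% = 4,250 Ft

Ordinary income tax:
  15,000 Ft × 9% = 1,350 Ft
  6,000 Ft × 18% = 1,080 Ft
  32,000 Ft × 30% = 9,600 Ft
  → 12,030 Ft

12,030 Ft > 4,250 Ft, so the ordinary income tax governs.

12,030 Ft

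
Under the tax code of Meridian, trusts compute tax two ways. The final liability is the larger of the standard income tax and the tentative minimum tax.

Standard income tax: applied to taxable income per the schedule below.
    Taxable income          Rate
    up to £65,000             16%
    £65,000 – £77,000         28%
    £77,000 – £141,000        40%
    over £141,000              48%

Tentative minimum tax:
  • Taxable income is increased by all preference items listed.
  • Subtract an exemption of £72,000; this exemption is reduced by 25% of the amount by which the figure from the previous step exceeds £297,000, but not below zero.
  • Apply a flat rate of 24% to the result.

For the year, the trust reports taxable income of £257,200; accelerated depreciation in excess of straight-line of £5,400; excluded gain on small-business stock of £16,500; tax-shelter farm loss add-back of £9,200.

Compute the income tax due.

Tentative minimum tax:
  Adjusted income: £257,200 + £5,400 + £16,500 + £9,200 = £288,300
  Exemption: £288,300 ≤ £297,000, so full £72,000 applies
  Base: £288,300 − £72,000 = £216,300
  £216,300 × 24% = £51,912

Standard income tax:
  £65,000 × 16% = £10,400
  £12,000 × 28% = £3,360
  £64,000 × 40% = £25,600
  £116,200 × 48% = £55,776
  → £95,136

£95,136 > £51,912, so the standard income tax governs.

£95,136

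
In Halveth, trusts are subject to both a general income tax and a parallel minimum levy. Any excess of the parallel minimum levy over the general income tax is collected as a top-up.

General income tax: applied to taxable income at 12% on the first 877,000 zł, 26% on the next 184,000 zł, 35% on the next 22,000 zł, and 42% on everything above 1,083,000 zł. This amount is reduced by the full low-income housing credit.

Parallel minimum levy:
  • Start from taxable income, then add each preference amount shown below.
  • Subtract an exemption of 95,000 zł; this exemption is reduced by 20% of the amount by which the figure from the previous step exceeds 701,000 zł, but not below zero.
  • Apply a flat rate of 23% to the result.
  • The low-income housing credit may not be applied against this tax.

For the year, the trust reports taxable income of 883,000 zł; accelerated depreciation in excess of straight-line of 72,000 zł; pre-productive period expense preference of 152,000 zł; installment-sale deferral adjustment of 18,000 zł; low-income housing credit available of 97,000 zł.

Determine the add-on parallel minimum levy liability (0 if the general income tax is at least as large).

Parallel minimum levy:
  Adjusted income: 883,000 zł + 72,000 zł + 152,000 zł + 18,000 zł = 1,125,000 zł
  Exemption: 95,000 zł − 20% × (1,125,000 zł − 701,000 zł) = 95,000 zł − 84,800 zł = 10,200 zł
  Base: 1,125,000 zł − 10,200 zł = 1,114,800 zł
  1,114,800 zł × 23% = 256,404 zł

General income tax:
  877,000 zł × 12% = 105,240 zł
  6,000 zł × 26% = 1,560 zł
  → 106,800 zł
  Less low-income housing credit 97,000 zł → 9,800 zł

Excess of parallel minimum levy over general income tax: 256,404 zł − 9,800 zł = 246,604 zł.

246,604 zł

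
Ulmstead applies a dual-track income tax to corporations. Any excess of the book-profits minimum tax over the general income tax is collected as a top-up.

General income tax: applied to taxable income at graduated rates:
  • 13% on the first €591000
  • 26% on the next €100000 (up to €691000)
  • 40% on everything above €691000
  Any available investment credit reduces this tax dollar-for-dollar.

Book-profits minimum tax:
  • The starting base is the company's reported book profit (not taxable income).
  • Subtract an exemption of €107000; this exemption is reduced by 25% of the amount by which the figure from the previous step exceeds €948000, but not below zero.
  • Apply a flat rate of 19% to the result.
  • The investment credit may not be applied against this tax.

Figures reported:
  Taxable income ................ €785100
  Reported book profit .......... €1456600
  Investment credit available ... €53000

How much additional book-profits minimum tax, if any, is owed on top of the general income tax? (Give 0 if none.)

€189284

General income tax:
  €591000 × 13% = €76830
  €100000 × 26% = €26000
  €94100 × 40% = €37640
  → €140470
  Less investment credit €53000 → €87470

Book-profits minimum tax:
  Base (reported book profit): €1456600
  Exemption: 25% × (€1456600 − €948000) = €127150 ≥ €107000, so the exemption is fully phased out
  Base: €1456600 − €0 = €1456600
  €1456600 × 19% = €276754

Excess of book-profits minimum tax over general income tax: €276754 − €87470 = €189284.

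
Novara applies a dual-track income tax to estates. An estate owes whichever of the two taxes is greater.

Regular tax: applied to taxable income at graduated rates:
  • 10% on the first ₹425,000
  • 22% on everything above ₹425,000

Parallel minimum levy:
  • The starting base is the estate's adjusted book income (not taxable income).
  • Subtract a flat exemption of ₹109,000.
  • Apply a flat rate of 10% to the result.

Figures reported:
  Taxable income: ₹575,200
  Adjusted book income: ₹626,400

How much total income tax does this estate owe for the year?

₹75,544

Parallel minimum levy:
  Base (adjusted book income): ₹626,400
  Less exemption ₹109,000 → base ₹517,400
  ₹517,400 × 10% = ₹51,740

Regular tax:
  ₹425,000 × 10% = ₹42,500
  ₹150,200 × 22% = ₹33,044
  → ₹75,544

₹75,544 > ₹51,740, so the regular tax governs.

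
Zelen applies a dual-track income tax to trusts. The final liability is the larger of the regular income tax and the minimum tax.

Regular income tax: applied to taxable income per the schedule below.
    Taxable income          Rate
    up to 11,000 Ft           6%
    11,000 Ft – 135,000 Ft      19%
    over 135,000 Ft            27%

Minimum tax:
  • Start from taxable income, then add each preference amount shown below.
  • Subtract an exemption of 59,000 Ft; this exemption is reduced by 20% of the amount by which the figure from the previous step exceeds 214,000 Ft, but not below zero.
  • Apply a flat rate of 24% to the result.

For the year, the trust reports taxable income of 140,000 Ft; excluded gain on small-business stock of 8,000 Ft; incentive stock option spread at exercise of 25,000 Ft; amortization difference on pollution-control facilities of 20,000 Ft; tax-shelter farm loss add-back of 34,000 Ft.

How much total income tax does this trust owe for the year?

Regular income tax:
  11,000 Ft × 6% = 660 Ft
  124,000 Ft × 19% = 23,560 Ft
  5,000 Ft × 27% = 1,350 Ft
  → 25,570 Ft

Minimum tax:
  Adjusted income: 140,000 Ft + 8,000 Ft + 25,000 Ft + 20,000 Ft + 34,000 Ft = 227,000 Ft
  Exemption: 59,000 Ft − 20% × (227,000 Ft − 214,000 Ft) = 59,000 Ft − 2,600 Ft = 56,400 Ft
  Base: 227,000 Ft − 56,400 Ft = 170,600 Ft
  170,600 Ft × 24% = 40,944 Ft

40,944 Ft > 25,570 Ft, so the minimum tax is the binding amount.

40,944 Ft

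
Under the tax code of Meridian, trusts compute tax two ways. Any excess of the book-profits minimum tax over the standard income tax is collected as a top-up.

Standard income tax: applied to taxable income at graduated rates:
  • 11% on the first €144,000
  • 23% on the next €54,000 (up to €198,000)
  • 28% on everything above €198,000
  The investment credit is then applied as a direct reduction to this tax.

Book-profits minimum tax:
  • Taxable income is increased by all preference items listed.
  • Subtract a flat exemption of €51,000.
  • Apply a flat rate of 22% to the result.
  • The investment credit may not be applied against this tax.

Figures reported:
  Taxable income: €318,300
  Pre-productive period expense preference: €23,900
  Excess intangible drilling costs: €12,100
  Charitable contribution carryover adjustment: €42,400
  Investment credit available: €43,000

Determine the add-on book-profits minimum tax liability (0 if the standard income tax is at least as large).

Standard income tax:
  €144,000 × 11% = €15,840
  €54,000 × 23% = €12,420
  €120,300 × 28% = €33,684
  → €61,944
  Less investment credit €43,000 → €18,944

Book-profits minimum tax:
  Adjusted income: €318,300 + €23,900 + €12,100 + €42,400 = €396,700
  Less exemption €51,000 → base €345,700
  €345,700 × 22% = €76,054

Excess of book-profits minimum tax over standard income tax: €76,054 − €18,944 = €57,110.

€57,110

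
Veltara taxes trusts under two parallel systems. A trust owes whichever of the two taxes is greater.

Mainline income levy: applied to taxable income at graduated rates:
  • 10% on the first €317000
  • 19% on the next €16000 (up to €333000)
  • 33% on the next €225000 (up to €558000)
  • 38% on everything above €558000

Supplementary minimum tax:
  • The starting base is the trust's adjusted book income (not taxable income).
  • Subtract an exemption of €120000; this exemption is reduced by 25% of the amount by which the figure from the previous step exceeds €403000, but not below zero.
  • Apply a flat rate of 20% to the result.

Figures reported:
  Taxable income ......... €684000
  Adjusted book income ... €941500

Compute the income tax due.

Mainline income levy:
  €317000 × 10% = €31700
  €16000 × 19% = €3040
  €225000 × 33% = €74250
  €126000 × 38% = €47880
  → €156870

Supplementary minimum tax:
  Base (adjusted book income): €941500
  Exemption: 25% × (€941500 − €403000) = €134625 ≥ €120000, so the exemption is fully phased out
  Base: €941500 − €0 = €941500
  €941500 × 20% = €188300

€188300 > €156870, so the supplementary minimum tax is the binding amount.

€188300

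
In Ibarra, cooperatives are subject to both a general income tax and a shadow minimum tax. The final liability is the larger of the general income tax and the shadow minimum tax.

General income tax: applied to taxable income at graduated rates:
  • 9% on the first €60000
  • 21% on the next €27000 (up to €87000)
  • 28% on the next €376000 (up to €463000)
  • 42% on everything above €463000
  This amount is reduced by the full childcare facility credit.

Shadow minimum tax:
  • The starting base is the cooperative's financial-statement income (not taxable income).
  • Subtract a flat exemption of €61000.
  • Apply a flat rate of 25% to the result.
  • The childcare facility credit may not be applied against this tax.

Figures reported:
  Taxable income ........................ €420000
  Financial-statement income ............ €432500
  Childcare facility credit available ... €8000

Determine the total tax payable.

General income tax:
  €60000 × 9% = €5400
  €27000 × 21% = €5670
  €333000 × 28% = €93240
  → €104310
  Less childcare facility credit €8000 → €96310

Shadow minimum tax:
  Base (financial-statement income): €432500
  Less exemption €61000 → base €371500
  €371500 × 25% = €92875

€96310 > €92875, so the general income tax governs.

€96310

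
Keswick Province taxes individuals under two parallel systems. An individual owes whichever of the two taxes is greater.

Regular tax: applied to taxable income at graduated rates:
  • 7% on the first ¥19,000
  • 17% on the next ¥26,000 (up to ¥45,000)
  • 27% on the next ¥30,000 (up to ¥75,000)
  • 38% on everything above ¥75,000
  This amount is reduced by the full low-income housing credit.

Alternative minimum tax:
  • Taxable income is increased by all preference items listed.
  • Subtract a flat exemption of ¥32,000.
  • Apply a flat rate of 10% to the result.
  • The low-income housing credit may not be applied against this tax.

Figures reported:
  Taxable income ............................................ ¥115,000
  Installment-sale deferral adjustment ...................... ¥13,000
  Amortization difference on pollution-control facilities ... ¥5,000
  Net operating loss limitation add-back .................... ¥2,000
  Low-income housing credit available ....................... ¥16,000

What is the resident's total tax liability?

Alternative minimum tax:
  Adjusted income: ¥115,000 + ¥13,000 + ¥5,000 + ¥2,000 = ¥135,000
  Less exemption ¥32,000 → base ¥103,000
  ¥103,000 × 10% = ¥10,300

Regular tax:
  ¥19,000 × 7% = ¥1,330
  ¥26,000 × 17% = ¥4,420
  ¥30,000 × 27% = ¥8,100
  ¥40,000 × 38% = ¥15,200
  → ¥29,050
  Less low-income housing credit ¥16,000 → ¥13,050

¥13,050 > ¥10,300, so the regular tax governs.

¥13,050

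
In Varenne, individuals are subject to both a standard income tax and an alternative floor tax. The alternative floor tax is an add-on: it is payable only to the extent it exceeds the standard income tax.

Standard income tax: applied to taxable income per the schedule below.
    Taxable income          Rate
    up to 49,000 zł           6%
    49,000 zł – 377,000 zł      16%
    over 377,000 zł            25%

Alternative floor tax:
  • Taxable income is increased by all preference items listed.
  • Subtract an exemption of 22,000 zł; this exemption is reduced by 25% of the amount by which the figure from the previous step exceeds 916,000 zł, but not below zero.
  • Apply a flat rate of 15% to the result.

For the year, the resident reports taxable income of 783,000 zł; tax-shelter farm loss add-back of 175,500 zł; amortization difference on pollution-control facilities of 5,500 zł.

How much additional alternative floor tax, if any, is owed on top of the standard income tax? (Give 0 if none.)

0 zł

Standard income tax:
  49,000 zł × 6% = 2,940 zł
  328,000 zł × 16% = 52,480 zł
  406,000 zł × 25% = 101,500 zł
  → 156,920 zł

Alternative floor tax:
  Adjusted income: 783,000 zł + 175,500 zł + 5,500 zł = 964,000 zł
  Exemption: 22,000 zł − 25% × (964,000 zł − 916,000 zł) = 22,000 zł − 12,000 zł = 10,000 zł
  Base: 964,000 zł − 10,000 zł = 954,000 zł
  954,000 zł × 15% = 143,100 zł

143,100 zł ≤ 156,920 zł, so no add-on is due.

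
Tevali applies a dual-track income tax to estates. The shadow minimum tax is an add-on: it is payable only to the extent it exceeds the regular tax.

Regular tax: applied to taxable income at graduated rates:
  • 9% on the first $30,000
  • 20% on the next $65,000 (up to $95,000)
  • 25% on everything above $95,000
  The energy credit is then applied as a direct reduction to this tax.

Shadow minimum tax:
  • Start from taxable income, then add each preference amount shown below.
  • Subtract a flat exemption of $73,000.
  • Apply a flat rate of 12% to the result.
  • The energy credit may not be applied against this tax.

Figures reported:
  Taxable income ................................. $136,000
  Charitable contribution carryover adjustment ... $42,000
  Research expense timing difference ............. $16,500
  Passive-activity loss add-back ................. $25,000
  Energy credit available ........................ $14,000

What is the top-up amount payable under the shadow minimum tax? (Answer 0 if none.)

$5,630

Regular tax:
  $30,000 × 9% = $2,700
  $65,000 × 20% = $13,000
  $41,000 × 25% = $10,250
  → $25,950
  Less energy credit $14,000 → $11,950

Shadow minimum tax:
  Adjusted income: $136,000 + $42,000 + $16,500 + $25,000 = $219,500
  Less exemption $73,000 → base $146,500
  $146,500 × 12% = $17,580

Excess of shadow minimum tax over regular tax: $17,580 − $11,950 = $5,630.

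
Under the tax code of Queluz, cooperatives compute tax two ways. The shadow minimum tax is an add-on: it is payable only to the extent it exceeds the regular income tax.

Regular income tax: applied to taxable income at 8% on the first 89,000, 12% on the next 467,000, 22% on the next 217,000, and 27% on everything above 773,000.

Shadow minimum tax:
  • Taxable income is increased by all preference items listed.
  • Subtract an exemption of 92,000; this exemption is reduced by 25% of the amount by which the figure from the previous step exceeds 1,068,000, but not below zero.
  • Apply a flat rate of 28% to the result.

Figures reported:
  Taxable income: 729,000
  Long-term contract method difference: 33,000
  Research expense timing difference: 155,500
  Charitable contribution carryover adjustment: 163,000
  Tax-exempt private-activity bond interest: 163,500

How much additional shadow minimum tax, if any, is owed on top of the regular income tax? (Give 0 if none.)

233,660

Regular income tax:
  89,000 × 8% = 7,120
  467,000 × 12% = 56,040
  173,000 × 22% = 38,060
  → 101,220

Shadow minimum tax:
  Adjusted income: 729,000 + 33,000 + 155,500 + 163,000 + 163,500 = 1,244,000
  Exemption: 92,000 − 25% × (1,244,000 − 1,068,000) = 92,000 − 44,000 = 48,000
  Base: 1,244,000 − 48,000 = 1,196,000
  1,196,000 × 28% = 334,880

Excess of shadow minimum tax over regular income tax: 334,880 − 101,220 = 233,660.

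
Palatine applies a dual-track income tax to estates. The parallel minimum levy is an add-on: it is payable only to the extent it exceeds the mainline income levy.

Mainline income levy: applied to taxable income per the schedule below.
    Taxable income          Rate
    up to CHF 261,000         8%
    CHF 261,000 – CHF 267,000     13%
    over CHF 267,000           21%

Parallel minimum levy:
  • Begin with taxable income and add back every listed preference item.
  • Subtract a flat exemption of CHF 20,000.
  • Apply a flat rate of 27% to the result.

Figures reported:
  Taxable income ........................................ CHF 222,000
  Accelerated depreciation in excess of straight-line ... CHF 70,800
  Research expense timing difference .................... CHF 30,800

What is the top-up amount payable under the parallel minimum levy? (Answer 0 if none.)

CHF 64,212

Mainline income levy:
  CHF 222,000 × 8% = CHF 17,760

Parallel minimum levy:
  Adjusted income: CHF 222,000 + CHF 70,800 + CHF 30,800 = CHF 323,600
  Less exemption CHF 20,000 → base CHF 303,600
  CHF 303,600 × 27% = CHF 81,972

Excess of parallel minimum levy over mainline income levy: CHF 81,972 − CHF 17,760 = CHF 64,212.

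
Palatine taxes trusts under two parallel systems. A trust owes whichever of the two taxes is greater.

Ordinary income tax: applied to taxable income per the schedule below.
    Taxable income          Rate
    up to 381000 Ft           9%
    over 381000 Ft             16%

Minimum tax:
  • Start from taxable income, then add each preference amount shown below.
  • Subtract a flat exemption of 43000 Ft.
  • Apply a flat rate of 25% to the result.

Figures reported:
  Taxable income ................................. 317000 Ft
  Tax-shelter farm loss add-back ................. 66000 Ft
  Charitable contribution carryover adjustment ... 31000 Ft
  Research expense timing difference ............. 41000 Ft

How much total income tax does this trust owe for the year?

103000 Ft

Ordinary income tax:
  317000 Ft × 9% = 28530 Ft

Minimum tax:
  Adjusted income: 317000 Ft + 66000 Ft + 31000 Ft + 41000 Ft = 455000 Ft
  Less exemption 43000 Ft → base 412000 Ft
  412000 Ft × 25% = 103000 Ft

103000 Ft > 28530 Ft, so the minimum tax is the binding amount.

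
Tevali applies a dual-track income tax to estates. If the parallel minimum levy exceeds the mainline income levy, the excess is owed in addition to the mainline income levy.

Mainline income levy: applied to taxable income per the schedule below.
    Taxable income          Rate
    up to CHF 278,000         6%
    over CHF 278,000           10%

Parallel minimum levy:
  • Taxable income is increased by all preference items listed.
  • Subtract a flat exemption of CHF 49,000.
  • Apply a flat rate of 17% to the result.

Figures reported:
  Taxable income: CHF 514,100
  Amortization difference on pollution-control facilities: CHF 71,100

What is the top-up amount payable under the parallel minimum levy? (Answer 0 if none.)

Parallel minimum levy:
  Adjusted income: CHF 514,100 + CHF 71,100 = CHF 585,200
  Less exemption CHF 49,000 → base CHF 536,200
  CHF 536,200 × 17% = CHF 91,154

Mainline income levy:
  CHF 278,000 × 6% = CHF 16,680
  CHF 236,100 × 10% = CHF 23,610
  → CHF 40,290

Excess of parallel minimum levy over mainline income levy: CHF 91,154 − CHF 40,290 = CHF 50,864.

CHF 50,864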